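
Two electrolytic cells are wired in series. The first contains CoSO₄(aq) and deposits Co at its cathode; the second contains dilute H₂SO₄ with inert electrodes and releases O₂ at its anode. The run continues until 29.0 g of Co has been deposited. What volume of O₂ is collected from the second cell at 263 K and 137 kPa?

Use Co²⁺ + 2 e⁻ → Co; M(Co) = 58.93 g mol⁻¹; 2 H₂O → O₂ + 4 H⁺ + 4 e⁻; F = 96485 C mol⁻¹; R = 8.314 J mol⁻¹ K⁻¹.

n(Co) = 29.0 / 58.93 = 0.4921 mol, so n(e⁻) = 2 × 0.4921 = 0.9842 mol.
The cells are in series, so the same 0.9842 mol of electrons passes through the second cell.
2 H₂O → O₂ + 4 H⁺ + 4 e⁻ — 4 mol e⁻ per mol O₂, so n(O₂) = 0.9842/4 = 0.2461 mol.
V = nRT/P = (0.2461 × 8.314 × 263) / (137 × 10³) = 0.00393 m³ = 3.93 L.

3.93 L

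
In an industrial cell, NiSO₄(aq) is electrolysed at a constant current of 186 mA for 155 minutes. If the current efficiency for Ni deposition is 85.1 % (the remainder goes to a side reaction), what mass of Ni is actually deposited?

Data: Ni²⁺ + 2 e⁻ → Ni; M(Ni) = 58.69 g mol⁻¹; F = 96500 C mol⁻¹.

Q = I·t = 0.1860 × 9300.0 = 1730 C.
n(e⁻) = 1730/96500 = 0.01793 mol; theoretically n(Ni) = 0.01793/2 = 0.008963 mol, m_theo = 0.5260 g.
At 85.1 % efficiency, m_actual = 0.851 × 0.5260 = 0.448 g.

0.448 g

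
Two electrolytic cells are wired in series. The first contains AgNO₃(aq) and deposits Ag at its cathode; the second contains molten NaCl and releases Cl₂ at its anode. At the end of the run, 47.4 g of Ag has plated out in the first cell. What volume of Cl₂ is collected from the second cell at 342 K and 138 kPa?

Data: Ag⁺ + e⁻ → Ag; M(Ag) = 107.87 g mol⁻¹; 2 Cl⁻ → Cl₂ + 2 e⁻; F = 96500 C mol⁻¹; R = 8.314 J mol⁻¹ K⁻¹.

4.53 L

n(Ag) = 47.4 / 107.87 = 0.4394 mol, so n(e⁻) = 1 × 0.4394 = 0.4394 mol.
The cells are in series, so the same 0.4394 mol of electrons passes through the second cell.
2 Cl⁻ → Cl₂ + 2 e⁻ — 2 mol e⁻ per mol Cl₂, so n(Cl₂) = 0.4394/2 = 0.2197 mol.
V = nRT/P = (0.2197 × 8.314 × 342) / (138 × 10³) = 0.00453 m³ = 4.53 L.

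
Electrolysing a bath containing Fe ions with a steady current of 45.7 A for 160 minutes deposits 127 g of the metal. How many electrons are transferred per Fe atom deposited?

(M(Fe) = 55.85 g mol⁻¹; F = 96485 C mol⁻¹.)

Q = I·t = 45.70 A × 9600.0 s = 438700 C, so n(e⁻) = 438700/96485 = 4.547 mol.
n(Fe) deposited = 127 / 55.85 = 2.274 mol.
Electrons per atom = n(e⁻)/n(Fe) = 4.547 / 2.274 = 2.00 ≈ 2, so the ion is Fe²⁺.

2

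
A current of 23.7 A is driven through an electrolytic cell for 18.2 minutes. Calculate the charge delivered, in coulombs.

25900 C

Q = I·t = 23.70 A × 1092.0 s = 25900 C.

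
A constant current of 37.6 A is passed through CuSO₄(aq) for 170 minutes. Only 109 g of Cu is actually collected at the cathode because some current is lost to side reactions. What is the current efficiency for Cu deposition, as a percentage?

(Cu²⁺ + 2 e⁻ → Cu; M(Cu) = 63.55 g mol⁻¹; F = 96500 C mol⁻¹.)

86.3 %

Q = I·t = 37.60 × 10200 = 383500 C; n(e⁻) = 383500/96500 = 3.974 mol.
Theoretical n(Cu) = n(e⁻)/2 = 1.987 mol, i.e. m_theo = 1.987 × 63.55 = 126.3 g.
Efficiency = m_actual / m_theo = 109 / 126.3 = 86.3 %.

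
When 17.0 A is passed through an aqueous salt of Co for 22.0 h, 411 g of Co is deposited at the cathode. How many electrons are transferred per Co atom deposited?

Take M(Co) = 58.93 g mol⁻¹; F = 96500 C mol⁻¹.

Q = I·t = 17.00 A × 79200 s = 1346000 C, so n(e⁻) = 1346000/96500 = 13.95 mol.
n(Co) deposited = 411 / 58.93 = 6.974 mol.
Electrons per atom = n(e⁻)/n(Co) = 13.95 / 6.974 = 2.00 ≈ 2, so the ion is Co²⁺.

2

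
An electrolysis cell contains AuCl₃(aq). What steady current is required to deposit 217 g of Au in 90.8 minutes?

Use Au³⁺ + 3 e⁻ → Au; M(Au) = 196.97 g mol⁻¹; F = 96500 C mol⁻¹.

n(Au) = 217 / 196.97 = 1.102 mol.
n(e⁻) = 3 × 1.102 = 3.305 mol.
Q = n(e⁻)·F = 3.305 × 96500 = 318900 C.
I = Q/t = 318900 / 5448.0 s = 58.5 A.

58.5 A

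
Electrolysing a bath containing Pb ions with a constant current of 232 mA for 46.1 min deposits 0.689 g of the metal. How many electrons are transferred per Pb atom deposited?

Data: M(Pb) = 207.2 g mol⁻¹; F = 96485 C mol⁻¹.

Q = I·t = 0.2320 A × 2766.0 s = 641.7 C, so n(e⁻) = 641.7/96485 = 0.006651 mol.
n(Pb) deposited = 0.689 / 207.2 = 0.003325 mol.
Electrons per atom = n(e⁻)/n(Pb) = 0.006651 / 0.003325 = 2.00 ≈ 2, so the ion is Pb²⁺.

2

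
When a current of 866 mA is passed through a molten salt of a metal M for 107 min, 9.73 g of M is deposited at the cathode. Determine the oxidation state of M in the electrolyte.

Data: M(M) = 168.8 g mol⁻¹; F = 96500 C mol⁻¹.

Q = I·t = 0.8660 A × 6420.0 s = 5560 C, so n(e⁻) = 5560/96500 = 0.05761 mol.
n(M) deposited = 9.73 / 168.8 = 0.05764 mol.
Electrons per atom = n(e⁻)/n(M) = 0.05761 / 0.05764 = 1.00 ≈ 1, so the ion is M⁺.

+1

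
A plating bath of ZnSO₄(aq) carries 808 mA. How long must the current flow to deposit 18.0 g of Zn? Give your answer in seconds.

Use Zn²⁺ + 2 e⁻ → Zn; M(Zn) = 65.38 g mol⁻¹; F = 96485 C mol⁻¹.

65800 s

n(Zn) = m/M = 18.0 / 65.38 = 0.2753 mol.
Each Zn atom requires 2 electrons, so n(e⁻) = 2 × 0.2753 = 0.5506 mol.
Q = n(e⁻)·F = 0.5506 × 96485 = 53130 C.
t = Q/I = 53130 / 0.8080 A = 65750 s.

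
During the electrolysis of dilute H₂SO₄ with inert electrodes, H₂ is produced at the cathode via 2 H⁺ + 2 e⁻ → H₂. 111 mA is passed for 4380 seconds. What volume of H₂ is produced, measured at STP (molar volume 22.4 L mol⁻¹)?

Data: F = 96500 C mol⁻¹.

0.0564 L

Q = I·t = 0.1110 A × 4380.0 s = 486.2 C.
n(e⁻) = Q/F = 486.2 / 96500 = 0.005038 mol.
2 electrons are transferred per H₂ molecule, so n(H₂) = 0.005038 / 2 = 0.002519 mol.
V = n × V_m = 0.002519 × 22.4 = 0.0564 L.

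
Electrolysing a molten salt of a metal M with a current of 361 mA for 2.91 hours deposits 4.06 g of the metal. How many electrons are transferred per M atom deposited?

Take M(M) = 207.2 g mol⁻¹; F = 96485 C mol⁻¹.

2

Q = I·t = 0.3610 A × 10476 s = 3782 C, so n(e⁻) = 3782/96485 = 0.03920 mol.
n(M) deposited = 4.06 / 207.2 = 0.01959 mol.
Electrons per atom = n(e⁻)/n(M) = 0.03920 / 0.01959 = 2.00 ≈ 2, so the ion is M²⁺.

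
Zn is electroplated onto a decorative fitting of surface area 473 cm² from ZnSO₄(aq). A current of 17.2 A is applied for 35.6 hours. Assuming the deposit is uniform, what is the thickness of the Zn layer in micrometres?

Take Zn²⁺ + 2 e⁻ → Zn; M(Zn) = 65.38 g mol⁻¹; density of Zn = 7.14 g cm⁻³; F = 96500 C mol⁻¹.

Q = I·t = 17.20 × 128160 = 2204000 C; n(e⁻) = 22.84 mol.
n(Zn) = n(e⁻)/2 = 11.42 mol, so m = 11.42 × 65.38 = 746.7 g.
Volume = m/ρ = 746.7 / 7.14 = 104.6 cm³.
Thickness = V/A = 104.6 / 473 = 0.221 cm = 2210 μm.

2210 μm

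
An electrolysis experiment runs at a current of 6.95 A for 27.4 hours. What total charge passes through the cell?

6.86 × 10⁵ C

Q = I·t = 6.950 A × 98640 s = 6.86 × 10⁵ C.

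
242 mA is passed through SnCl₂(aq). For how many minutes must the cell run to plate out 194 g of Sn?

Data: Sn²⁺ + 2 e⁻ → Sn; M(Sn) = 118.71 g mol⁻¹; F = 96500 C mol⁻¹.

21700 min

n(Sn) = m/M = 194 / 118.71 = 1.634 mol.
Each Sn atom requires 2 electrons, so n(e⁻) = 2 × 1.634 = 3.268 mol.
Q = n(e⁻)·F = 3.268 × 96500 = 315400 C.
t = Q/I = 315400 / 0.2420 A = 1303000 s = 21700 min.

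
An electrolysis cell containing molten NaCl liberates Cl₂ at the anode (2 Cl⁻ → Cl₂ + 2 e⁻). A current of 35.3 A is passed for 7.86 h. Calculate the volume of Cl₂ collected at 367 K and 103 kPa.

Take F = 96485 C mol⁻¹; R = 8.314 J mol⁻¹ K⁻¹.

153 L

Q = I·t = 35.30 A × 28296 s = 998800 C.
n(e⁻) = Q/F = 998800 / 96485 = 10.35 mol.
2 electrons are transferred per Cl₂ molecule, so n(Cl₂) = 10.35 / 2 = 5.176 mol.
V = nRT/P = (5.176 × 8.314 × 367) / (103 × 10³ Pa) = 0.153 m³ = 153 L.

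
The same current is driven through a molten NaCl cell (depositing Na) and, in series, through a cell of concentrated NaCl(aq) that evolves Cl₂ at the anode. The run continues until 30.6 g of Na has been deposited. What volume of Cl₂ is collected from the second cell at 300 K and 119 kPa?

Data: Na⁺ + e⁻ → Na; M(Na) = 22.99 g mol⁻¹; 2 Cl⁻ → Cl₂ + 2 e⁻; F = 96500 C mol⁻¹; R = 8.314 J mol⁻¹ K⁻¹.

n(Na) = 30.6 / 22.99 = 1.331 mol, so n(e⁻) = 1 × 1.331 = 1.331 mol.
The cells are in series, so the same 1.331 mol of electrons passes through the second cell.
2 Cl⁻ → Cl₂ + 2 e⁻ — 2 mol e⁻ per mol Cl₂, so n(Cl₂) = 1.331/2 = 0.6655 mol.
V = nRT/P = (0.6655 × 8.314 × 300) / (119 × 10³) = 0.0139 m³ = 13.9 L.

13.9 L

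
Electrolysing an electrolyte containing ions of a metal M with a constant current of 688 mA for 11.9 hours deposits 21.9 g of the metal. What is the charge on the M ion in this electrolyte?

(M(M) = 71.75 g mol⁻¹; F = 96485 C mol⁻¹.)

+1

Q = I·t = 0.6880 A × 42840 s = 29470 C, so n(e⁻) = 29470/96485 = 0.3055 mol.
n(M) deposited = 21.9 / 71.75 = 0.3052 mol.
Electrons per atom = n(e⁻)/n(M) = 0.3055 / 0.3052 = 1.00 ≈ 1, so the ion is M⁺.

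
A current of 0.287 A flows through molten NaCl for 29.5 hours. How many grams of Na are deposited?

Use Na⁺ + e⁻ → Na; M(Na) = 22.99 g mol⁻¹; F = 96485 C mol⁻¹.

Q = I·t = 0.2870 A × 106200 s = 30480 C.
n(e⁻) = Q/F = 30480 / 96485 = 0.3159 mol.
Na⁺ + e⁻ → Na, so n(Na) = n(e⁻)/1 = 0.3159 mol.
m = n·M = 0.3159 × 22.99 = 7.26 g.

7.26 g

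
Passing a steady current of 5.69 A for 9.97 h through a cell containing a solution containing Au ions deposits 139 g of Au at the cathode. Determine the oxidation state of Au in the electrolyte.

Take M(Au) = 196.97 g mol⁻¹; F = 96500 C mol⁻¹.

+3

Q = I·t = 5.690 A × 35892 s = 204200 C, so n(e⁻) = 204200/96500 = 2.116 mol.
n(Au) deposited = 139 / 196.97 = 0.7057 mol.
Electrons per atom = n(e⁻)/n(Au) = 2.116 / 0.7057 = 3.00 ≈ 3, so the ion is Au³⁺.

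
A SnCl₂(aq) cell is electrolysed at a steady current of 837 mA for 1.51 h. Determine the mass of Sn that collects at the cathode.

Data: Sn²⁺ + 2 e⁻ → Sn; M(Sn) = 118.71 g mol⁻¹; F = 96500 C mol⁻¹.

2.80 g

Q = I·t = 0.8370 A × 5436.0 s = 4550 C.
n(e⁻) = Q/F = 4550 / 96500 = 0.04715 mol.
Sn²⁺ + 2 e⁻ → Sn, so n(Sn) = n(e⁻)/2 = 0.02357 mol.
m = n·M = 0.02357 × 118.71 = 2.80 g.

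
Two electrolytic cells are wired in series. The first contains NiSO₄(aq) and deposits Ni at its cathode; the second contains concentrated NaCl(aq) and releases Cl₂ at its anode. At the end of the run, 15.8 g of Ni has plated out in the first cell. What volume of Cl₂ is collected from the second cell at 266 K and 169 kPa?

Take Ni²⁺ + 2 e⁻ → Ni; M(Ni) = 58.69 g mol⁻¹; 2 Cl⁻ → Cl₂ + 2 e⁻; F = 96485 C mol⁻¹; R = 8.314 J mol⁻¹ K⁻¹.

n(Ni) = 15.8 / 58.69 = 0.2692 mol, so n(e⁻) = 2 × 0.2692 = 0.5384 mol.
The cells are in series, so the same 0.5384 mol of electrons passes through the second cell.
2 Cl⁻ → Cl₂ + 2 e⁻ — 2 mol e⁻ per mol Cl₂, so n(Cl₂) = 0.5384/2 = 0.2692 mol.
V = nRT/P = (0.2692 × 8.314 × 266) / (169 × 10³) = 0.00352 m³ = 3.52 L.

3.52 L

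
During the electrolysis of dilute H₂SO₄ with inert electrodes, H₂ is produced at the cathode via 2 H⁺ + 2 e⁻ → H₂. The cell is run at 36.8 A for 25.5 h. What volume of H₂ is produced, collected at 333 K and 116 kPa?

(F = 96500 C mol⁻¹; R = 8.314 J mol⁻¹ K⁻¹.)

418 L

Q = I·t = 36.80 A × 91800 s = 3378000 C.
n(e⁻) = Q/F = 3378000 / 96500 = 35.01 mol.
2 electrons are transferred per H₂ molecule, so n(H₂) = 35.01 / 2 = 17.50 mol.
V = nRT/P = (17.50 × 8.314 × 333) / (116 × 10³ Pa) = 0.418 m³ = 418 L.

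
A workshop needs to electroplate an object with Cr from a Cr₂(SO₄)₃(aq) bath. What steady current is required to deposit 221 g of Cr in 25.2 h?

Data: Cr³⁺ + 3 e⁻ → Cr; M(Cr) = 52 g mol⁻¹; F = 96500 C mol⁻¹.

n(Cr) = 221 / 52 = 4.250 mol.
n(e⁻) = 3 × 4.250 = 12.75 mol.
Q = n(e⁻)·F = 12.75 × 96500 = 1230000 C.
I = Q/t = 1230000 / 90720 s = 13.6 A.

13.6 A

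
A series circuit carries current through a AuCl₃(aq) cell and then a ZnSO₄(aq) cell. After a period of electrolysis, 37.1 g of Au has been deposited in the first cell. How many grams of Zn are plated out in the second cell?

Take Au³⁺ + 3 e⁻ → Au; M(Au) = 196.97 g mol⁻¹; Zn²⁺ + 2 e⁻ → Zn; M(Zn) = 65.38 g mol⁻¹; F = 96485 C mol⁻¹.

n(Au) = 37.1 / 196.97 = 0.1884 mol.
Since Au³⁺ + 3 e⁻ → Au, n(e⁻) passed = 3 × 0.1884 = 0.5651 mol.
Cells in series carry the same charge, so the same 0.5651 mol of electrons passes through cell 2.
Zn²⁺ + 2 e⁻ → Zn, so n(Zn) = 0.5651 / 2 = 0.2825 mol.
m(Zn) = 0.2825 × 65.38 = 18.5 g.

18.5 g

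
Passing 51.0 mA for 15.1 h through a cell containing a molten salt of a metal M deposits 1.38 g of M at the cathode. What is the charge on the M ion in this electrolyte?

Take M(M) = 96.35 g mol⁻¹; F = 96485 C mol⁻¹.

Q = I·t = 0.05100 A × 54360 s = 2772 C, so n(e⁻) = 2772/96485 = 0.02873 mol.
n(M) deposited = 1.38 / 96.35 = 0.01432 mol.
Electrons per atom = n(e⁻)/n(M) = 0.02873 / 0.01432 = 2.01 ≈ 2, so the ion is M²⁺.

+2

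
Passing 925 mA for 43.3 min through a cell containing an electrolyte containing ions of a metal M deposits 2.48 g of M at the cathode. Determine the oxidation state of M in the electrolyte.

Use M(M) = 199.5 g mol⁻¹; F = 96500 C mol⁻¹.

Q = I·t = 0.9250 A × 2598.0 s = 2403 C, so n(e⁻) = 2403/96500 = 0.02490 mol.
n(M) deposited = 2.48 / 199.5 = 0.01243 mol.
Electrons per atom = n(e⁻)/n(M) = 0.02490 / 0.01243 = 2.00 ≈ 2, so the ion is M²⁺.

+2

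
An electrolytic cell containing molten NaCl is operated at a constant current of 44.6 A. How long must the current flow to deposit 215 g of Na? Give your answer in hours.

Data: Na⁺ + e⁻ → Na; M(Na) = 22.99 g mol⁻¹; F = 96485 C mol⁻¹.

n(Na) = m/M = 215 / 22.99 = 9.352 mol.
Each Na atom requires 1 electron, so n(e⁻) = 1 × 9.352 = 9.352 mol.
Q = n(e⁻)·F = 9.352 × 96485 = 902300 C.
t = Q/I = 902300 / 44.60 A = 20230 s = 5.62 h.

5.62 h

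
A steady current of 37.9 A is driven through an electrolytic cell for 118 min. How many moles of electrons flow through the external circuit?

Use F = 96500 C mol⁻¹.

2.78 mol

Q = I·t = 37.90 A × 7080.0 s = 268300 C.
n(e⁻) = Q/F = 268300 / 96500 = 2.78 mol.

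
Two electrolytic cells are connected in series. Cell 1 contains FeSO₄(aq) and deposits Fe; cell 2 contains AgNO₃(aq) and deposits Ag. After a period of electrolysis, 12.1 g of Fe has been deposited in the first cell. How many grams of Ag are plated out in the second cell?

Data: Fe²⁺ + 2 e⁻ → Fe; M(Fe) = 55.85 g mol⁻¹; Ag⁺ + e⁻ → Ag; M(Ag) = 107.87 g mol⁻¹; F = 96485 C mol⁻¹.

46.7 g

n(Fe) = 12.1 / 55.85 = 0.2167 mol.
Since Fe²⁺ + 2 e⁻ → Fe, n(e⁻) passed = 2 × 0.2167 = 0.4333 mol.
Cells in series carry the same charge, so the same 0.4333 mol of electrons passes through cell 2.
Ag⁺ + e⁻ → Ag, so n(Ag) = 0.4333 / 1 = 0.4333 mol.
m(Ag) = 0.4333 × 107.87 = 46.7 g.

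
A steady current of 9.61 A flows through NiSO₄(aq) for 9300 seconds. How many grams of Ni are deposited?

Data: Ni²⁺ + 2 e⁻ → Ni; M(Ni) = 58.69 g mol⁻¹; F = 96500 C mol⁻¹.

27.2 g

Q = I·t = 9.610 A × 9300.0 s = 89370 C.
n(e⁻) = Q/F = 89370 / 96500 = 0.9261 mol.
Ni²⁺ + 2 e⁻ → Ni, so n(Ni) = n(e⁻)/2 = 0.4631 mol.
m = n·M = 0.4631 × 58.69 = 27.2 g.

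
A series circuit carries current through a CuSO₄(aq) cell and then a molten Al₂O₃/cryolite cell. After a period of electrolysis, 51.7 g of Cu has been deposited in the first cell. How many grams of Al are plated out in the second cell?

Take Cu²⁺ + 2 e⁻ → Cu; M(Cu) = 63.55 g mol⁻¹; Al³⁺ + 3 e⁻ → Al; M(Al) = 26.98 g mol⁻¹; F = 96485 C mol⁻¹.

14.6 g

n(Cu) = 51.7 / 63.55 = 0.8135 mol.
Since Cu²⁺ + 2 e⁻ → Cu, n(e⁻) passed = 2 × 0.8135 = 1.627 mol.
Cells in series carry the same charge, so the same 1.627 mol of electrons passes through cell 2.
Al³⁺ + 3 e⁻ → Al, so n(Al) = 1.627 / 3 = 0.5424 mol.
m(Al) = 0.5424 × 26.98 = 14.6 g.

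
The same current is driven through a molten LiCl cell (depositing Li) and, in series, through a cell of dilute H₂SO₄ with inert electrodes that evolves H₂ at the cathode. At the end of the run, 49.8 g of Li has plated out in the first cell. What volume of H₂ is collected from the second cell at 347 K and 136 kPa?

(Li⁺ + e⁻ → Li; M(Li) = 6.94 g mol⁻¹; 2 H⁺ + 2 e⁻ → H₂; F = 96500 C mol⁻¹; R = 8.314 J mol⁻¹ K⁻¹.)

76.1 L

n(Li) = 49.8 / 6.94 = 7.176 mol, so n(e⁻) = 1 × 7.176 = 7.176 mol.
The cells are in series, so the same 7.176 mol of electrons passes through the second cell.
2 H⁺ + 2 e⁻ → H₂ — 2 mol e⁻ per mol H₂, so n(H₂) = 7.176/2 = 3.588 mol.
V = nRT/P = (3.588 × 8.314 × 347) / (136 × 10³) = 0.0761 m³ = 76.1 L.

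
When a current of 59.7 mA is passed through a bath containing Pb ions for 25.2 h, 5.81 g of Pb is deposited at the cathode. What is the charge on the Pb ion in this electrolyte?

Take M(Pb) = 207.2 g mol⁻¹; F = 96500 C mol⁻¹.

Q = I·t = 0.05970 A × 90720 s = 5416 C, so n(e⁻) = 5416/96500 = 0.05612 mol.
n(Pb) deposited = 5.81 / 207.2 = 0.02804 mol.
Electrons per atom = n(e⁻)/n(Pb) = 0.05612 / 0.02804 = 2.00 ≈ 2, so the ion is Pb²⁺.

+2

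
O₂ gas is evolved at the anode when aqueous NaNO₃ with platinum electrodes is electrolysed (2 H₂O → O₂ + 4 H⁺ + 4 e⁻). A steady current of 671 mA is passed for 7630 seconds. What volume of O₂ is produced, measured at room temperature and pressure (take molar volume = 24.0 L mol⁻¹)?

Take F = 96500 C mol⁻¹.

0.318 L

Q = I·t = 0.6710 A × 7630.0 s = 5120 C.
n(e⁻) = Q/F = 5120 / 96500 = 0.05305 mol.
4 electrons are transferred per O₂ molecule, so n(O₂) = 0.05305 / 4 = 0.01326 mol.
V = n × V_m = 0.01326 × 24.0 = 0.318 L.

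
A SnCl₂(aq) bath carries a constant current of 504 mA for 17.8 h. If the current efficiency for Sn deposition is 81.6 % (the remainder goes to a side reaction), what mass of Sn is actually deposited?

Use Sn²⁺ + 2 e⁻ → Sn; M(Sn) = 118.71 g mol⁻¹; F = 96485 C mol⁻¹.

16.2 g

Q = I·t = 0.5040 × 64080 = 32300 C.
n(e⁻) = 32300/96485 = 0.3347 mol; theoretically n(Sn) = 0.3347/2 = 0.1674 mol, m_theo = 19.87 g.
At 81.6 % efficiency, m_actual = 0.816 × 19.87 = 16.2 g.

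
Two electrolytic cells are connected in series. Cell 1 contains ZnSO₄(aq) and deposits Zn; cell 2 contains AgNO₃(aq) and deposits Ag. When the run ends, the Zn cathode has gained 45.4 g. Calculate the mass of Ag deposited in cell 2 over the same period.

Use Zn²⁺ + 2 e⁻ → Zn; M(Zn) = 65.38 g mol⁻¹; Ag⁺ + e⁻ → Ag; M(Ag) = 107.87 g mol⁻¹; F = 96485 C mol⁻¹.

n(Zn) = 45.4 / 65.38 = 0.6944 mol.
Since Zn²⁺ + 2 e⁻ → Zn, n(e⁻) passed = 2 × 0.6944 = 1.389 mol.
Cells in series carry the same charge, so the same 1.389 mol of electrons passes through cell 2.
Ag⁺ + e⁻ → Ag, so n(Ag) = 1.389 / 1 = 1.389 mol.
m(Ag) = 1.389 × 107.87 = 150 g.

150 g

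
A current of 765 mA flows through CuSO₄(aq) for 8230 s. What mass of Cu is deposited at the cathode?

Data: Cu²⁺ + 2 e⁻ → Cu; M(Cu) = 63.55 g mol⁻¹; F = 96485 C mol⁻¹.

Q = I·t = 0.7650 A × 8230.0 s = 6296 C.
n(e⁻) = Q/F = 6296 / 96485 = 0.06525 mol.
Cu²⁺ + 2 e⁻ → Cu, so n(Cu) = n(e⁻)/2 = 0.03263 mol.
m = n·M = 0.03263 × 63.55 = 2.07 g.

2.07 g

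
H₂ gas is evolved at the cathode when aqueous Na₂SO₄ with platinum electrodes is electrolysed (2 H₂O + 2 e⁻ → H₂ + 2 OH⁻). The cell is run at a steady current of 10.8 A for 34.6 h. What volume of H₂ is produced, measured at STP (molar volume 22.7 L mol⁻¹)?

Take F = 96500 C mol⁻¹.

Q = I·t = 10.80 A × 124560 s = 1345000 C.
n(e⁻) = Q/F = 1345000 / 96500 = 13.94 mol.
2 electrons are transferred per H₂ molecule, so n(H₂) = 13.94 / 2 = 6.970 mol.
V = n × V_m = 6.970 × 22.7 = 158 L.

158 L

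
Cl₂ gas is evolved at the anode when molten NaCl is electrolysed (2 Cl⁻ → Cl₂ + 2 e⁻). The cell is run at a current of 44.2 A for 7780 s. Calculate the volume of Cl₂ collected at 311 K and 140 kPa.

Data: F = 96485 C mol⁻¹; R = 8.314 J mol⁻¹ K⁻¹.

32.9 L

Q = I·t = 44.20 A × 7780.0 s = 343900 C.
n(e⁻) = Q/F = 343900 / 96485 = 3.564 mol.
2 electrons are transferred per Cl₂ molecule, so n(Cl₂) = 3.564 / 2 = 1.782 mol.
V = nRT/P = (1.782 × 8.314 × 311) / (140 × 10³ Pa) = 0.0329 m³ = 32.9 L.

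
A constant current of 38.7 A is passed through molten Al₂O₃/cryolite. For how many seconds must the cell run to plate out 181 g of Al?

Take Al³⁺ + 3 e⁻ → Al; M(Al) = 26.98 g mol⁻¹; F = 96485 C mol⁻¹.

n(Al) = m/M = 181 / 26.98 = 6.709 mol.
Each Al atom requires 3 electrons, so n(e⁻) = 3 × 6.709 = 20.13 mol.
Q = n(e⁻)·F = 20.13 × 96485 = 1942000 C.
t = Q/I = 1942000 / 38.70 A = 50180 s.

50200 s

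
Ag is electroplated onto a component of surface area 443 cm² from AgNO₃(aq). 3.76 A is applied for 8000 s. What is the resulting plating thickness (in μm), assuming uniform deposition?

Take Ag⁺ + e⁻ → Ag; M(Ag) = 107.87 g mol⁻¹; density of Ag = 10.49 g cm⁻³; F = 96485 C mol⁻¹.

Q = I·t = 3.760 × 8000.0 = 30080 C; n(e⁻) = 0.3118 mol.
n(Ag) = n(e⁻)/1 = 0.3118 mol, so m = 0.3118 × 107.87 = 33.63 g.
Volume = m/ρ = 33.63 / 10.49 = 3.206 cm³.
Thickness = V/A = 3.206 / 443 = 0.00724 cm = 72.4 μm.

72.4 μm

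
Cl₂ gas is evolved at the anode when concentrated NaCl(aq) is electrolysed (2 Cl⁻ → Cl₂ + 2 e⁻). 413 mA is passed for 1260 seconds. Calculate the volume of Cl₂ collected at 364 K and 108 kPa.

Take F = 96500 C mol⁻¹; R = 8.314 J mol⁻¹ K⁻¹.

Q = I·t = 0.4130 A × 1260.0 s = 520.4 C.
n(e⁻) = Q/F = 520.4 / 96500 = 0.005393 mol.
2 electrons are transferred per Cl₂ molecule, so n(Cl₂) = 0.005393 / 2 = 0.002696 mol.
V = nRT/P = (0.002696 × 8.314 × 364) / (108 × 10³ Pa) = 7.56 × 10⁻⁵ m³ = 0.0756 L.

0.0756 L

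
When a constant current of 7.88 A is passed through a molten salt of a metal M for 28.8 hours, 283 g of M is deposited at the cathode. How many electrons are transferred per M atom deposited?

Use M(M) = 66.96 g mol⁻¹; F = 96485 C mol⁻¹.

2

Q = I·t = 7.880 A × 103680 s = 817000 C, so n(e⁻) = 817000/96485 = 8.468 mol.
n(M) deposited = 283 / 66.96 = 4.226 mol.
Electrons per atom = n(e⁻)/n(M) = 8.468 / 4.226 = 2.00 ≈ 2, so the ion is M²⁺.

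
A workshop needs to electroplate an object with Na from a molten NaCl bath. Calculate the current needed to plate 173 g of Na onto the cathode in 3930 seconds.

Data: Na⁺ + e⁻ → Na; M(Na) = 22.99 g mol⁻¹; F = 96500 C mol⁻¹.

n(Na) = 173 / 22.99 = 7.525 mol.
n(e⁻) = 1 × 7.525 = 7.525 mol.
Q = n(e⁻)·F = 7.525 × 96500 = 726200 C.
I = Q/t = 726200 / 3930.0 s = 185 A.

185 A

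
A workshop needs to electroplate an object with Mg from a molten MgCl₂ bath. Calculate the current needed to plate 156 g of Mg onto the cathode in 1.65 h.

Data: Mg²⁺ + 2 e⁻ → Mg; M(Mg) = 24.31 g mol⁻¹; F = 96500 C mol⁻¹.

n(Mg) = 156 / 24.31 = 6.417 mol.
n(e⁻) = 2 × 6.417 = 12.83 mol.
Q = n(e⁻)·F = 12.83 × 96500 = 1239000 C.
I = Q/t = 1239000 / 5940.0 s = 209 A.

209 A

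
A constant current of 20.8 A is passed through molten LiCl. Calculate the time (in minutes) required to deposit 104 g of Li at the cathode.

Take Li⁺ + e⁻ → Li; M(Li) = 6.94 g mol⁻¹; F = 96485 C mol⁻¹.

n(Li) = m/M = 104 / 6.94 = 14.99 mol.
Each Li atom requires 1 electron, so n(e⁻) = 1 × 14.99 = 14.99 mol.
Q = n(e⁻)·F = 14.99 × 96485 = 1446000 C.
t = Q/I = 1446000 / 20.80 A = 69510 s = 1160 min.

1160 min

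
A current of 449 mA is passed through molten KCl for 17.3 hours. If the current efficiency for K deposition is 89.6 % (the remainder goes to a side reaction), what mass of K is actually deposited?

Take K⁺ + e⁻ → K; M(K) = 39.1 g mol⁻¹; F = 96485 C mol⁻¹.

10.2 g

Q = I·t = 0.4490 × 62280 = 27960 C.
n(e⁻) = 27960/96485 = 0.2898 mol; theoretically n(K) = 0.2898/1 = 0.2898 mol, m_theo = 11.33 g.
At 89.6 % efficiency, m_actual = 0.896 × 11.33 = 10.2 g.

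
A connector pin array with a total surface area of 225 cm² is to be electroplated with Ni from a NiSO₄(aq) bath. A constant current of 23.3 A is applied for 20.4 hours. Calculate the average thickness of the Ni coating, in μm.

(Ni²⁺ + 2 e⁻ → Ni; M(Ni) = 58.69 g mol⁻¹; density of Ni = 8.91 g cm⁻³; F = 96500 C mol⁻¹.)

Q = I·t = 23.30 × 73440 = 1711000 C; n(e⁻) = 17.73 mol.
n(Ni) = n(e⁻)/2 = 8.866 mol, so m = 8.866 × 58.69 = 520.3 g.
Volume = m/ρ = 520.3 / 8.91 = 58.40 cm³.
Thickness = V/A = 58.40 / 225 = 0.260 cm = 2600 μm.

2600 μm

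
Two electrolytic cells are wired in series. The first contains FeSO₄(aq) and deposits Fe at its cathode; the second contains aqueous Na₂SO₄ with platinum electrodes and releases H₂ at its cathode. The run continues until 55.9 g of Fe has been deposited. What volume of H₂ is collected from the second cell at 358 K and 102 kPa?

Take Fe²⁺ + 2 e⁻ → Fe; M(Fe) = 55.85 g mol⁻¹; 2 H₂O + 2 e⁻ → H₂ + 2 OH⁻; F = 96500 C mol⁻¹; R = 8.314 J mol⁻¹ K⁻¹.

29.2 L

n(Fe) = 55.9 / 55.85 = 1.001 mol, so n(e⁻) = 2 × 1.001 = 2.002 mol.
The cells are in series, so the same 2.002 mol of electrons passes through the second cell.
2 H₂O + 2 e⁻ → H₂ + 2 OH⁻ — 2 mol e⁻ per mol H₂, so n(H₂) = 2.002/2 = 1.001 mol.
V = nRT/P = (1.001 × 8.314 × 358) / (102 × 10³) = 0.0292 m³ = 29.2 L.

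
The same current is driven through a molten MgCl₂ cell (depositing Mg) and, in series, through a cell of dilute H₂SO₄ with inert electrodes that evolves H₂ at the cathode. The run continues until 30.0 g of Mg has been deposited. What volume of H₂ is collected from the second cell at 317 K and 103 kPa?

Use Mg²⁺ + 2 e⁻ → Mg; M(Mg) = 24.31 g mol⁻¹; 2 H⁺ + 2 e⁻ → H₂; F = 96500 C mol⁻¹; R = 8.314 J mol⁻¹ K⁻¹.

31.6 L

n(Mg) = 30.0 / 24.31 = 1.234 mol, so n(e⁻) = 2 × 1.234 = 2.468 mol.
The cells are in series, so the same 2.468 mol of electrons passes through the second cell.
2 H⁺ + 2 e⁻ → H₂ — 2 mol e⁻ per mol H₂, so n(H₂) = 2.468/2 = 1.234 mol.
V = nRT/P = (1.234 × 8.314 × 317) / (103 × 10³) = 0.0316 m³ = 31.6 L.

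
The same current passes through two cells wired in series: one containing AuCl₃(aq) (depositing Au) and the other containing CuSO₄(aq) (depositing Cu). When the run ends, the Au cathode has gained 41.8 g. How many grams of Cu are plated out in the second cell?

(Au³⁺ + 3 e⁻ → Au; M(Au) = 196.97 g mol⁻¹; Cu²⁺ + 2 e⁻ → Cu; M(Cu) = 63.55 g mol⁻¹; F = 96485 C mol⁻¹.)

n(Au) = 41.8 / 196.97 = 0.2122 mol.
Since Au³⁺ + 3 e⁻ → Au, n(e⁻) passed = 3 × 0.2122 = 0.6366 mol.
Cells in series carry the same charge, so the same 0.6366 mol of electrons passes through cell 2.
Cu²⁺ + 2 e⁻ → Cu, so n(Cu) = 0.6366 / 2 = 0.3183 mol.
m(Cu) = 0.3183 × 63.55 = 20.2 g.

20.2 g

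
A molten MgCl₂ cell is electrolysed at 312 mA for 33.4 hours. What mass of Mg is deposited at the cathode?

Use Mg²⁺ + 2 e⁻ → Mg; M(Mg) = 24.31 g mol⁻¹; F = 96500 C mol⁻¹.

Q = I·t = 0.3120 A × 120240 s = 37510 C.
n(e⁻) = Q/F = 37510 / 96500 = 0.3888 mol.
Mg²⁺ + 2 e⁻ → Mg, so n(Mg) = n(e⁻)/2 = 0.1944 mol.
m = n·M = 0.1944 × 24.31 = 4.73 g.

4.73 g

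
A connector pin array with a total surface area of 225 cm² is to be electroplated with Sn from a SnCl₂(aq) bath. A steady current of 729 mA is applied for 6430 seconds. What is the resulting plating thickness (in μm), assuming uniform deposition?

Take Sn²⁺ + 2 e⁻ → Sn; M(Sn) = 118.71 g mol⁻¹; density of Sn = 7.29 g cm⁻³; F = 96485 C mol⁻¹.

Q = I·t = 0.7290 × 6430.0 = 4687 C; n(e⁻) = 0.04858 mol.
n(Sn) = n(e⁻)/2 = 0.02429 mol, so m = 0.02429 × 118.71 = 2.884 g.
Volume = m/ρ = 2.884 / 7.29 = 0.3956 cm³.
Thickness = V/A = 0.3956 / 225 = 0.00176 cm = 17.6 μm.

17.6 μm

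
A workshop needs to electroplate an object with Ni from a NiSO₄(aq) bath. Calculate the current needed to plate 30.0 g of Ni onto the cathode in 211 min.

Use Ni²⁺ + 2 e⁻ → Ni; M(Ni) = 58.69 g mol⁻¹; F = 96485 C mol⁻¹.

7.79 A

n(Ni) = 30.0 / 58.69 = 0.5112 mol.
n(e⁻) = 2 × 0.5112 = 1.022 mol.
Q = n(e⁻)·F = 1.022 × 96485 = 98640 C.
I = Q/t = 98640 / 12660 s = 7.79 A.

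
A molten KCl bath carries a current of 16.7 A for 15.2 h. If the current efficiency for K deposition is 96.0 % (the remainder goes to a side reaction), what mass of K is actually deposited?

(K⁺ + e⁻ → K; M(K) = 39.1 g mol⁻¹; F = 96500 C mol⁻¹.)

Q = I·t = 16.70 × 54720 = 913800 C.
n(e⁻) = 913800/96500 = 9.470 mol; theoretically n(K) = 9.470/1 = 9.470 mol, m_theo = 370.3 g.
At 96.0 % efficiency, m_actual = 0.960 × 370.3 = 355 g.

355 g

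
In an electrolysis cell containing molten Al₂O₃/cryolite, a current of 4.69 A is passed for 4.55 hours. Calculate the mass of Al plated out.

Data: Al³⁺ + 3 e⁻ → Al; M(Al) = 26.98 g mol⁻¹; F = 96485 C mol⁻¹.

7.16 g

Q = I·t = 4.690 A × 16380 s = 76820 C.
n(e⁻) = Q/F = 76820 / 96485 = 0.7962 mol.
Al³⁺ + 3 e⁻ → Al, so n(Al) = n(e⁻)/3 = 0.2654 mol.
m = n·M = 0.2654 × 26.98 = 7.16 g.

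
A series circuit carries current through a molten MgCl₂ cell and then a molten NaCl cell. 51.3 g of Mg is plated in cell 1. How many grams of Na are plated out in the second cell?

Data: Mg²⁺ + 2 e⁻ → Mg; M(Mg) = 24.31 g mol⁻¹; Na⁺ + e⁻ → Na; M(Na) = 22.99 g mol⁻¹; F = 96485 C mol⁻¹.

n(Mg) = 51.3 / 24.31 = 2.110 mol.
Since Mg²⁺ + 2 e⁻ → Mg, n(e⁻) passed = 2 × 2.110 = 4.220 mol.
Cells in series carry the same charge, so the same 4.220 mol of electrons passes through cell 2.
Na⁺ + e⁻ → Na, so n(Na) = 4.220 / 1 = 4.220 mol.
m(Na) = 4.220 × 22.99 = 97.0 g.

97.0 g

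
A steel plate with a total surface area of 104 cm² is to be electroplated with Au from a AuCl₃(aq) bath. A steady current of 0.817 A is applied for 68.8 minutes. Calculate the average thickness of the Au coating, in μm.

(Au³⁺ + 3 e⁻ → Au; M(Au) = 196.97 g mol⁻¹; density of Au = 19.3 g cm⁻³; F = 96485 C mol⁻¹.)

Q = I·t = 0.8170 × 4128.0 = 3373 C; n(e⁻) = 0.03495 mol.
n(Au) = n(e⁻)/3 = 0.01165 mol, so m = 0.01165 × 196.97 = 2.295 g.
Volume = m/ρ = 2.295 / 19.3 = 0.1189 cm³.
Thickness = V/A = 0.1189 / 104 = 0.00114 cm = 11.4 μm.

11.4 μm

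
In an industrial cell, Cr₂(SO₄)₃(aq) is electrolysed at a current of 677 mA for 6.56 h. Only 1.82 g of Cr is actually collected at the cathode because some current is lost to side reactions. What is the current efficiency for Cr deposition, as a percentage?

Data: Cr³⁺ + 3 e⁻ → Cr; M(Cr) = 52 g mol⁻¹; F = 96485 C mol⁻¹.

63.4 %

Q = I·t = 0.6770 × 23616 = 15990 C; n(e⁻) = 15990/96485 = 0.1657 mol.
Theoretical n(Cr) = n(e⁻)/3 = 0.05523 mol, i.e. m_theo = 0.05523 × 52 = 2.872 g.
Efficiency = m_actual / m_theo = 1.82 / 2.872 = 63.4 %.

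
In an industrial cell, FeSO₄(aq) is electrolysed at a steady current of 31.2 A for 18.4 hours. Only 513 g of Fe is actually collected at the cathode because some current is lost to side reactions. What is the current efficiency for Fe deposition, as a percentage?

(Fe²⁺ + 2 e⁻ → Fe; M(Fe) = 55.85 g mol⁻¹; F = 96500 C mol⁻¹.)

Q = I·t = 31.20 × 66240 = 2067000 C; n(e⁻) = 2067000/96500 = 21.42 mol.
Theoretical n(Fe) = n(e⁻)/2 = 10.71 mol, i.e. m_theo = 10.71 × 55.85 = 598.1 g.
Efficiency = m_actual / m_theo = 513 / 598.1 = 85.8 %.

85.8 %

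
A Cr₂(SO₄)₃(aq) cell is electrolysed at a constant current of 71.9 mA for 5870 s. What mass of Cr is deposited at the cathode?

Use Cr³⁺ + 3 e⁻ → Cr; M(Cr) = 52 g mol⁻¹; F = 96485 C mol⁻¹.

0.0758 g

Q = I·t = 0.07190 A × 5870.0 s = 422.1 C.
n(e⁻) = Q/F = 422.1 / 96485 = 0.004374 mol.
Cr³⁺ + 3 e⁻ → Cr, so n(Cr) = n(e⁻)/3 = 0.001458 mol.
m = n·M = 0.001458 × 52 = 0.0758 g.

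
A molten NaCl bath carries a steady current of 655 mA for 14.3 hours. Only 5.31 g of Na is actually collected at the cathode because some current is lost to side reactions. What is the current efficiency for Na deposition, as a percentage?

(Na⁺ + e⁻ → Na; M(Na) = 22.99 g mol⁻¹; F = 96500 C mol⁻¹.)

66.1 %

Q = I·t = 0.6550 × 51480 = 33720 C; n(e⁻) = 33720/96500 = 0.3494 mol.
Theoretical n(Na) = n(e⁻)/1 = 0.3494 mol, i.e. m_theo = 0.3494 × 22.99 = 8.033 g.
Efficiency = m_actual / m_theo = 5.31 / 8.033 = 66.1 %.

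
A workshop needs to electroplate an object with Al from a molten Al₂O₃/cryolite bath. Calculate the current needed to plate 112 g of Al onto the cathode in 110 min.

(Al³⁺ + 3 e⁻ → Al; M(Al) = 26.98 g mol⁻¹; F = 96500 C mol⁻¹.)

n(Al) = 112 / 26.98 = 4.151 mol.
n(e⁻) = 3 × 4.151 = 12.45 mol.
Q = n(e⁻)·F = 12.45 × 96500 = 1202000 C.
I = Q/t = 1202000 / 6600.0 s = 182 A.

182 A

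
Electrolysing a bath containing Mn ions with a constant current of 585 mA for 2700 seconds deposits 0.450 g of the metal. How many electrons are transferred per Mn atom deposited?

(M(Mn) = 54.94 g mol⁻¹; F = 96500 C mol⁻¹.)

2

Q = I·t = 0.5850 A × 2700.0 s = 1580 C, so n(e⁻) = 1580/96500 = 0.01637 mol.
n(Mn) deposited = 0.450 / 54.94 = 0.008191 mol.
Electrons per atom = n(e⁻)/n(Mn) = 0.01637 / 0.008191 = 2.00 ≈ 2, so the ion is Mn²⁺.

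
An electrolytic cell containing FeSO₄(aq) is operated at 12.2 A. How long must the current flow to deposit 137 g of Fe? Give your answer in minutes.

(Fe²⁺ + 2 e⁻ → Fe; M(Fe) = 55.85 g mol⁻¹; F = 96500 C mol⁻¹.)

n(Fe) = m/M = 137 / 55.85 = 2.453 mol.
Each Fe atom requires 2 electrons, so n(e⁻) = 2 × 2.453 = 4.906 mol.
Q = n(e⁻)·F = 4.906 × 96500 = 473400 C.
t = Q/I = 473400 / 12.20 A = 38810 s = 647 min.

647 min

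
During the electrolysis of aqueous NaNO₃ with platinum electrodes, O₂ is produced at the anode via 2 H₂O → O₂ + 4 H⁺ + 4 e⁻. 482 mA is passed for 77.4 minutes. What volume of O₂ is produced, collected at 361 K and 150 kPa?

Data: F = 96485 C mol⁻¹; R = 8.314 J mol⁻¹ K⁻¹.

0.116 L

Q = I·t = 0.4820 A × 4644.0 s = 2238 C.
n(e⁻) = Q/F = 2238 / 96485 = 0.02320 mol.
4 electrons are transferred per O₂ molecule, so n(O₂) = 0.02320 / 4 = 0.005800 mol.
V = nRT/P = (0.005800 × 8.314 × 361) / (150 × 10³ Pa) = 1.16 × 10⁻⁴ m³ = 0.116 L.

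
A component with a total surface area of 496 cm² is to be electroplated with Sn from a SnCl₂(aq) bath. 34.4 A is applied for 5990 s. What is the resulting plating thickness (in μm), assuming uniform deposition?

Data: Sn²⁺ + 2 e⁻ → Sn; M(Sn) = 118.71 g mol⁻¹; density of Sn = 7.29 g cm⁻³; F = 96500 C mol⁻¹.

351 μm

Q = I·t = 34.40 × 5990.0 = 206100 C; n(e⁻) = 2.135 mol.
n(Sn) = n(e⁻)/2 = 1.068 mol, so m = 1.068 × 118.71 = 126.7 g.
Volume = m/ρ = 126.7 / 7.29 = 17.39 cm³.
Thickness = V/A = 17.39 / 496 = 0.0351 cm = 351 μm.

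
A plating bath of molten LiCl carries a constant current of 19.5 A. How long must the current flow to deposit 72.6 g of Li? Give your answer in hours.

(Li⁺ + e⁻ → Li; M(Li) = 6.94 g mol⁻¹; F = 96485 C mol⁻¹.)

n(Li) = m/M = 72.6 / 6.94 = 10.46 mol.
Each Li atom requires 1 electron, so n(e⁻) = 1 × 10.46 = 10.46 mol.
Q = n(e⁻)·F = 10.46 × 96485 = 1009000 C.
t = Q/I = 1009000 / 19.50 A = 51760 s = 14.4 h.

14.4 h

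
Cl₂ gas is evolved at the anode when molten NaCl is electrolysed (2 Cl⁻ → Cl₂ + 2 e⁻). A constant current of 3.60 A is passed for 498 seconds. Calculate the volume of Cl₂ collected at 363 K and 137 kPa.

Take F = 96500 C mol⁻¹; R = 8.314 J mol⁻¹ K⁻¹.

0.205 L

Q = I·t = 3.600 A × 498.00 s = 1793 C.
n(e⁻) = Q/F = 1793 / 96500 = 0.01858 mol.
2 electrons are transferred per Cl₂ molecule, so n(Cl₂) = 0.01858 / 2 = 0.009289 mol.
V = nRT/P = (0.009289 × 8.314 × 363) / (137 × 10³ Pa) = 2.05 × 10⁻⁴ m³ = 0.205 L.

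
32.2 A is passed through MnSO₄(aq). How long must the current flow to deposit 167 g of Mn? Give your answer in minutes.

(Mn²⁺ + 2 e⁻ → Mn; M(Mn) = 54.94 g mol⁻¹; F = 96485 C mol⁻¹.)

n(Mn) = m/M = 167 / 54.94 = 3.040 mol.
Each Mn atom requires 2 electrons, so n(e⁻) = 2 × 3.040 = 6.079 mol.
Q = n(e⁻)·F = 6.079 × 96485 = 586600 C.
t = Q/I = 586600 / 32.20 A = 18220 s = 304 min.

304 min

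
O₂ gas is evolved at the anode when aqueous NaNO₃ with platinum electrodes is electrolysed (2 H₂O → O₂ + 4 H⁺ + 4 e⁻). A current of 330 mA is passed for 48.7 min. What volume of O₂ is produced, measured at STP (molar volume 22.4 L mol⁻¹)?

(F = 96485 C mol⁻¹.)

0.0560 L

Q = I·t = 0.3300 A × 2922.0 s = 964.3 C.
n(e⁻) = Q/F = 964.3 / 96485 = 0.009994 mol.
4 electrons are transferred per O₂ molecule, so n(O₂) = 0.009994 / 4 = 0.002498 mol.
V = n × V_m = 0.002498 × 22.4 = 0.0560 L.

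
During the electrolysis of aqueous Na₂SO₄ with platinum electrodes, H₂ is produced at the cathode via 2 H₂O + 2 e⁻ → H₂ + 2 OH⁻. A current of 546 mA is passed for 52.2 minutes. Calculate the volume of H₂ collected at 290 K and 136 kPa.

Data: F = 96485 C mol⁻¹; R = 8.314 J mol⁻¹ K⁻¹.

0.157 L

Q = I·t = 0.5460 A × 3132.0 s = 1710 C.
n(e⁻) = Q/F = 1710 / 96485 = 0.01772 mol.
2 electrons are transferred per H₂ molecule, so n(H₂) = 0.01772 / 2 = 0.008862 mol.
V = nRT/P = (0.008862 × 8.314 × 290) / (136 × 10³ Pa) = 1.57 × 10⁻⁴ m³ = 0.157 L.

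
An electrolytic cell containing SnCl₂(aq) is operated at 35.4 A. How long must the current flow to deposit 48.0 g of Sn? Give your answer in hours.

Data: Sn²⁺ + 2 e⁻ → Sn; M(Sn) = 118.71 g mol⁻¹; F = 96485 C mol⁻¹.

n(Sn) = m/M = 48.0 / 118.71 = 0.4043 mol.
Each Sn atom requires 2 electrons, so n(e⁻) = 2 × 0.4043 = 0.8087 mol.
Q = n(e⁻)·F = 0.8087 × 96485 = 78030 C.
t = Q/I = 78030 / 35.40 A = 2204 s = 0.612 h.

0.612 h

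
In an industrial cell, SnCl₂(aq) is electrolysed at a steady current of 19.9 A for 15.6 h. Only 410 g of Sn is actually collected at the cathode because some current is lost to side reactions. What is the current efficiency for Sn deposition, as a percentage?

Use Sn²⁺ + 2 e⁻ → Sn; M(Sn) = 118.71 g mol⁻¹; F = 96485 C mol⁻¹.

59.6 %

Q = I·t = 19.90 × 56160 = 1118000 C; n(e⁻) = 1118000/96485 = 11.58 mol.
Theoretical n(Sn) = n(e⁻)/2 = 5.791 mol, i.e. m_theo = 5.791 × 118.71 = 687.5 g.
Efficiency = m_actual / m_theo = 410 / 687.5 = 59.6 %.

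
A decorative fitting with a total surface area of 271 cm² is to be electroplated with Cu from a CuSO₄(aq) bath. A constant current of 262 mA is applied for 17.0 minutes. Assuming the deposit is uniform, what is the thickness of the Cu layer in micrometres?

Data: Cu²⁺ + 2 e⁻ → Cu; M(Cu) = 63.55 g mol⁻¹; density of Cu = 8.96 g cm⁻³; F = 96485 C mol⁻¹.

Q = I·t = 0.2620 × 1020.0 = 267.2 C; n(e⁻) = 0.002770 mol.
n(Cu) = n(e⁻)/2 = 0.001385 mol, so m = 0.001385 × 63.55 = 0.08801 g.
Volume = m/ρ = 0.08801 / 8.96 = 0.009822 cm³.
Thickness = V/A = 0.009822 / 271 = 3.62 × 10⁻⁵ cm = 0.362 μm.

0.362 μm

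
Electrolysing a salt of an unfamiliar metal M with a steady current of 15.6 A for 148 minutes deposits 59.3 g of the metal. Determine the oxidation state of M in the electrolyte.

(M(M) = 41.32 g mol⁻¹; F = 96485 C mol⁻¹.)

Q = I·t = 15.60 A × 8880.0 s = 138500 C, so n(e⁻) = 138500/96485 = 1.436 mol.
n(M) deposited = 59.3 / 41.32 = 1.435 mol.
Electrons per atom = n(e⁻)/n(M) = 1.436 / 1.435 = 1.00 ≈ 1, so the ion is M⁺.

+1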